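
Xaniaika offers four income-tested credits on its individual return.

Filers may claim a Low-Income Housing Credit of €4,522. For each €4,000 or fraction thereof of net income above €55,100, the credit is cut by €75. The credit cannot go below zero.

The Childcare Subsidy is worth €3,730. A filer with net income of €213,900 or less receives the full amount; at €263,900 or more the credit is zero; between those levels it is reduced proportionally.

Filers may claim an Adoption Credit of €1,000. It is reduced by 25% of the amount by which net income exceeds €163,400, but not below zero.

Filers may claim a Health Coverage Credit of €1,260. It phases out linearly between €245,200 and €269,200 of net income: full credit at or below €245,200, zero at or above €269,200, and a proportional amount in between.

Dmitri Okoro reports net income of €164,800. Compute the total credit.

Low-Income Housing Credit: income exceeds €55,100 by €109,700, which is 28 full-or-partial €4,000 increments; reduction = 28 × €75 = €2,100, leaving €2,422.
Childcare Subsidy: €164,800 is at or below the €213,900 threshold, so the full €3,730 applies.
Adoption Credit: 25% of the €1,400 excess over €163,400 is €350; credit = €1,000 − €350 = €650.
Health Coverage Credit: €164,800 is at or below the €245,200 threshold, so the full €1,260 applies.
Total: €2,422 + €3,730 + €650 + €1,260 = €8,062.

€8,062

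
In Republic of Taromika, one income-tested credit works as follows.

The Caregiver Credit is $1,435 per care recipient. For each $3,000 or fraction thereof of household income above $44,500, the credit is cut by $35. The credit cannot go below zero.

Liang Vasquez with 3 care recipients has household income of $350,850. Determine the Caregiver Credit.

$700

Caregiver Credit: base = 3 × $1,435 = $4,305. income exceeds $44,500 by $306,350, which is 103 full-or-partial $3,000 increments; reduction = 103 × $35 = $3,605, leaving $700.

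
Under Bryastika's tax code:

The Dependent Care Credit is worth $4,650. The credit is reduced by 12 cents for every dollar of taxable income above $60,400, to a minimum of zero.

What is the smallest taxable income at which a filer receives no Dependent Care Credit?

The credit falls by 12% of each dollar above $60,400, so it reaches zero when the excess is $4,650 / 12% = $38,750: income = $60,400 + $38,750 = $99,150.

$99,150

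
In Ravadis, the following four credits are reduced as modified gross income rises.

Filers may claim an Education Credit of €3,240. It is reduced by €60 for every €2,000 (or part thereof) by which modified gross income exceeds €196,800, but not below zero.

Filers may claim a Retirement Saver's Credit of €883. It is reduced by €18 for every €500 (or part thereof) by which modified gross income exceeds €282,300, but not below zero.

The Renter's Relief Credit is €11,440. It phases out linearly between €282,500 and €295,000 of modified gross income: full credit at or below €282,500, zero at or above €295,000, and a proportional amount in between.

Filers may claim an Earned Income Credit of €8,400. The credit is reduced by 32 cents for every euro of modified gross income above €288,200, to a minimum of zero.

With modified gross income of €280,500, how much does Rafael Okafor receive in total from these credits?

€21,443

Education Credit: income exceeds €196,800 by €83,700, which is 42 full-or-partial €2,000 increments; reduction = 42 × €60 = €2,520, leaving €720.
Retirement Saver's Credit: €280,500 is at or below the €282,300 threshold, so the full €883 applies.
Renter's Relief Credit: €280,500 is at or below the €282,500 threshold, so the full €11,440 applies.
Earned Income Credit: €280,500 is at or below the €288,200 threshold, so the full €8,400 applies.
Total: €720 + €883 + €11,440 + €8,400 = €21,443.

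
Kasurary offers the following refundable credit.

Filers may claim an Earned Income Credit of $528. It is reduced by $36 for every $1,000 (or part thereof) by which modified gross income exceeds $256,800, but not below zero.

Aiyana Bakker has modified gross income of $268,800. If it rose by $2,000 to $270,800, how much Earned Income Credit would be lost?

At $268,800 — income exceeds $256,800 by $12,000, which is 12 full-or-partial $1,000 increments; reduction = 12 × $36 = $432, leaving $96.
At $270,800 — income exceeds $256,800 by $14,000, which is 14 full-or-partial $1,000 increments; reduction = 14 × $36 = $504, leaving $24.
Lost: $96 − $24 = $72.

$72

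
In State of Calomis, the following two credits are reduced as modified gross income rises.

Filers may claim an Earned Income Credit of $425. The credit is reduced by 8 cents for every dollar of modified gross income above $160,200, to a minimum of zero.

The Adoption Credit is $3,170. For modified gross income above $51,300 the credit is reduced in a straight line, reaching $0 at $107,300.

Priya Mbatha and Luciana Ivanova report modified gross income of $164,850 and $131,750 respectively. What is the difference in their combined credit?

Priya ($164,850): Earned Income Credit: 8% of the $4,650 excess over $160,200 is $372; credit = $425 − $372 = $53. Adoption Credit: $164,850 is at or above $107,300, so the credit is $0. total $53 + $0 = $53
Luciana ($131,750): Earned Income Credit: $131,750 is at or below the $160,200 threshold, so the full $425 applies. Adoption Credit: $131,750 is at or above $107,300, so the credit is $0. total $425 + $0 = $425
Difference: |$53 − $425| = $372.

$372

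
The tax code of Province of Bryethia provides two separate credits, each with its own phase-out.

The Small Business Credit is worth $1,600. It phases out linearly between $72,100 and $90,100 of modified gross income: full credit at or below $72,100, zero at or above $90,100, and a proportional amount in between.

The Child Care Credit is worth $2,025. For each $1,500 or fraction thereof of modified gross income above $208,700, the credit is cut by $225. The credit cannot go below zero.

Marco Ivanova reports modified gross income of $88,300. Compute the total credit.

Small Business Credit: $88,300 is $16,200 into a $18,000 phase-out range, leaving 1,800/18,000 of the credit: $1,600 × 1,800/18,000 = $160.
Child Care Credit: $88,300 is at or below the $208,700 threshold, so the full $2,025 applies.
Total: $160 + $2,025 = $2,185.

$2,185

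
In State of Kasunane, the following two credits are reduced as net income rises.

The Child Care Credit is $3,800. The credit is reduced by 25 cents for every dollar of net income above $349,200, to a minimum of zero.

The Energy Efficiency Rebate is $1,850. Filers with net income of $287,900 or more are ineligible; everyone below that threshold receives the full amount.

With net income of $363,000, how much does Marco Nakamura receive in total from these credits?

Child Care Credit: 25% of the $13,800 excess over $349,200 is $3,450; credit = $3,800 − $3,450 = $350.
Energy Efficiency Rebate: $363,000 meets or exceeds the $287,900 cutoff, so the credit is $0.
Total: $350 + $0 = $350.

$350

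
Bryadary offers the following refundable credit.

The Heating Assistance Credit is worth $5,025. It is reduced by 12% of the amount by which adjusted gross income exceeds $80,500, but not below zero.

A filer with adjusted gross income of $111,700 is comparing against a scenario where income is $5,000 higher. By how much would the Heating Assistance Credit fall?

At $111,700 — 12% of the $31,200 excess over $80,500 is $3,744; credit = $5,025 − $3,744 = $1,281.
At $116,700 — 12% of the $36,200 excess over $80,500 is $4,344; credit = $5,025 − $4,344 = $681.
Lost: $1,281 − $681 = $600.

$600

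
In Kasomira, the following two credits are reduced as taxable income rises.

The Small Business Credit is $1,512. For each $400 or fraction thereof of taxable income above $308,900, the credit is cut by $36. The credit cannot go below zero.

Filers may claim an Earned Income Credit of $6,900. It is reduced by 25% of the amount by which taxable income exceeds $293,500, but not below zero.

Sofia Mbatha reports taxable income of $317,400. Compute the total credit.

Small Business Credit: income exceeds $308,900 by $8,500, which is 22 full-or-partial $400 increments; reduction = 22 × $36 = $792, leaving $720.
Earned Income Credit: 25% of the $23,900 excess over $293,500 is $5,975; credit = $6,900 − $5,975 = $925.
Total: $720 + $925 = $1,645.

$1,645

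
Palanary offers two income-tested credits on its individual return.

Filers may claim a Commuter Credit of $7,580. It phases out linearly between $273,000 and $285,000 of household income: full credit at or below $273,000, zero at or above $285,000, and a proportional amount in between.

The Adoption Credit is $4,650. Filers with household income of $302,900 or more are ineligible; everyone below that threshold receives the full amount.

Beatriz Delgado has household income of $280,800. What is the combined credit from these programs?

$7,303

Commuter Credit: $280,800 is $7,800 into a $12,000 phase-out range, leaving 4,200/12,000 of the credit: $7,580 × 4,200/12,000 = $2,653.
Adoption Credit: $280,800 is below the $302,900 cutoff, so the full $4,650 applies.
Total: $2,653 + $4,650 = $7,303.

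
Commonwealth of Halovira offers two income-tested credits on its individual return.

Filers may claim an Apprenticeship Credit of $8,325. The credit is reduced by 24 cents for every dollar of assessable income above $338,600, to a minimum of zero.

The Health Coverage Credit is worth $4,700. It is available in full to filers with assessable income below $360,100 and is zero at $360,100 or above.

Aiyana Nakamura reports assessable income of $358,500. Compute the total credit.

$8,249

Apprenticeship Credit: 24% of the $19,900 excess over $338,600 is $4,776; credit = $8,325 − $4,776 = $3,549.
Health Coverage Credit: $358,500 is below the $360,100 cutoff, so the full $4,700 applies.
Total: $3,549 + $4,700 = $8,249.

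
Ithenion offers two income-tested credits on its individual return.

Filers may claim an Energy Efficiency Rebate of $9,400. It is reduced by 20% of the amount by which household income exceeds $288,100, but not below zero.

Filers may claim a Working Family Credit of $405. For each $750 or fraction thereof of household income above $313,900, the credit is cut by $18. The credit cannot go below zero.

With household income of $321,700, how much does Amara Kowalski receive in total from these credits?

$2,887

Energy Efficiency Rebate: 20% of the $33,600 excess over $288,100 is $6,720; credit = $9,400 − $6,720 = $2,680.
Working Family Credit: income exceeds $313,900 by $7,800, which is 11 full-or-partial $750 increments; reduction = 11 × $18 = $198, leaving $207.
Total: $2,680 + $207 = $2,887.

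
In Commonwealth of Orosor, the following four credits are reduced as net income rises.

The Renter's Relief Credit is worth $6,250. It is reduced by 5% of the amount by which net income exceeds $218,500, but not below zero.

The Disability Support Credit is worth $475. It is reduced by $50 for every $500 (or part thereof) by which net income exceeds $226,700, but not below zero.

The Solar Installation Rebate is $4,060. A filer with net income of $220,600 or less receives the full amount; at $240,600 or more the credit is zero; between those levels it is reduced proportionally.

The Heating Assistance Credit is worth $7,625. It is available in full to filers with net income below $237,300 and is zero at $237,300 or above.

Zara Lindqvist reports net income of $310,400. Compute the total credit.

$1,655

Renter's Relief Credit: 5% of the $91,900 excess over $218,500 is $4,595; credit = $6,250 − $4,595 = $1,655.
Disability Support Credit: income exceeds $226,700 by $83,700 → 168 increments × $50 = $8,400 ≥ base, so the credit is $0.
Solar Installation Rebate: $310,400 is at or above $240,600, so the credit is $0.
Heating Assistance Credit: $310,400 meets or exceeds the $237,300 cutoff, so the credit is $0.
Total: $1,655 + $0 + $0 + $0 = $1,655.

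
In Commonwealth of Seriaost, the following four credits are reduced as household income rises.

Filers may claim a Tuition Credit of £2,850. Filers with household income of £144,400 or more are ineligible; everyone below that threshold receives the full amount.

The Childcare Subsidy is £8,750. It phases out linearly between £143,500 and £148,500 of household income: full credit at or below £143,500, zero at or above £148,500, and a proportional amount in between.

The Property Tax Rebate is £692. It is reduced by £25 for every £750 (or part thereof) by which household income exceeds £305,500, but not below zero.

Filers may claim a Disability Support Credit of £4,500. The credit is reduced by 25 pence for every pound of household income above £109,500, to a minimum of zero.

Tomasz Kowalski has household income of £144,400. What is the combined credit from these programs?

£7,867

Tuition Credit: £144,400 meets or exceeds the £144,400 cutoff, so the credit is £0.
Childcare Subsidy: £144,400 is £900 into a £5,000 phase-out range, leaving 4,100/5,000 of the credit: £8,750 × 4,100/5,000 = £7,175.
Property Tax Rebate: £144,400 is at or below the £305,500 threshold, so the full £692 applies.
Disability Support Credit: 25% of the £34,900 excess over £109,500 is £8,725 ≥ base, so the credit is £0.
Total: £0 + £7,175 + £692 + £0 = £7,867.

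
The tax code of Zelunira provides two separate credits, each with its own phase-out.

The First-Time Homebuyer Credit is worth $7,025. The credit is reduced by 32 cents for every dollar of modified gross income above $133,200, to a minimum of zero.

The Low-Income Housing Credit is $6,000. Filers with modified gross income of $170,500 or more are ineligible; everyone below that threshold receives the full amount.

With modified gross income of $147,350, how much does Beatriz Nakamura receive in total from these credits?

$8,497

First-Time Homebuyer Credit: 32% of the $14,150 excess over $133,200 is $4,528; credit = $7,025 − $4,528 = $2,497.
Low-Income Housing Credit: $147,350 is below the $170,500 cutoff, so the full $6,000 applies.
Total: $2,497 + $6,000 = $8,497.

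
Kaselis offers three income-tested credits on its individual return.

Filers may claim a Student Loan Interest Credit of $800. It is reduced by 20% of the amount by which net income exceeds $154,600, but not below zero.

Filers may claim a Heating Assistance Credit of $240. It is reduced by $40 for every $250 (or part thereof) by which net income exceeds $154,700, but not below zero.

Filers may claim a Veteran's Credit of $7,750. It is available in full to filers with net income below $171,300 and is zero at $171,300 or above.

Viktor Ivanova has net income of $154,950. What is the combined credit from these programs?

Student Loan Interest Credit: 20% of the $350 excess over $154,600 is $70; credit = $800 − $70 = $730.
Heating Assistance Credit: income exceeds $154,700 by $250, which is 1 full-or-partial $250 increment; reduction = 1 × $40 = $40, leaving $200.
Veteran's Credit: $154,950 is below the $171,300 cutoff, so the full $7,750 applies.
Total: $730 + $200 + $7,750 = $8,680.

$8,680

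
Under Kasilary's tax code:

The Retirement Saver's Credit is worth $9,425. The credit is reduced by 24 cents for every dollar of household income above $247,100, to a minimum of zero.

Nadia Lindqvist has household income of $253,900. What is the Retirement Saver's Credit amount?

Retirement Saver's Credit: 24% of the $6,800 excess over $247,100 is $1,632; credit = $9,425 − $1,632 = $7,793.

$7,793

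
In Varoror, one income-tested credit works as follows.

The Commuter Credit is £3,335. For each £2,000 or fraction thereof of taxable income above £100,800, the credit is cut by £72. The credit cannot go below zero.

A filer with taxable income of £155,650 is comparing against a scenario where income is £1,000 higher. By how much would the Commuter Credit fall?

At £155,650 — income exceeds £100,800 by £54,850, which is 28 full-or-partial £2,000 increments; reduction = 28 × £72 = £2,016, leaving £1,319.
At £156,650 — income exceeds £100,800 by £55,850, which is 28 full-or-partial £2,000 increments; reduction = 28 × £72 = £2,016, leaving £1,319.
Lost: £1,319 − £1,319 = £0.

£0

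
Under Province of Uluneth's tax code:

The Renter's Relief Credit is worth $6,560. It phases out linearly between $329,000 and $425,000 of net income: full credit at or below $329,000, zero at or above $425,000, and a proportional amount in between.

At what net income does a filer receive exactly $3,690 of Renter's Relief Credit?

$371,000

$3,690 is 3,690/6,560 of the full $6,560, so 2,870/6,560 of the $96,000 range has been used: income = $329,000 + $96,000 × 2,870/6,560 = $371,000.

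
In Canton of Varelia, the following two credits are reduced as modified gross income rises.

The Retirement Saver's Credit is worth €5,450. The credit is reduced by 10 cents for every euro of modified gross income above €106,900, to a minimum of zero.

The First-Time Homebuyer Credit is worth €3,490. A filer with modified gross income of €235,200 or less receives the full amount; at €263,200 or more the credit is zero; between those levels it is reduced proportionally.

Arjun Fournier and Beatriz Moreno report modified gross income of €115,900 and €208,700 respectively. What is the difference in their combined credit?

€4,550

Arjun (€115,900): Retirement Saver's Credit: 10% of the €9,000 excess over €106,900 is €900; credit = €5,450 − €900 = €4,550. First-Time Homebuyer Credit: €115,900 is at or below the €235,200 threshold, so the full €3,490 applies. total €4,550 + €3,490 = €8,040
Beatriz (€208,700): Retirement Saver's Credit: 10% of the €101,800 excess over €106,900 is €10,180 ≥ base, so the credit is €0. First-Time Homebuyer Credit: €208,700 is at or below the €235,200 threshold, so the full €3,490 applies. total €0 + €3,490 = €3,490
Difference: |€8,040 − €3,490| = €4,550.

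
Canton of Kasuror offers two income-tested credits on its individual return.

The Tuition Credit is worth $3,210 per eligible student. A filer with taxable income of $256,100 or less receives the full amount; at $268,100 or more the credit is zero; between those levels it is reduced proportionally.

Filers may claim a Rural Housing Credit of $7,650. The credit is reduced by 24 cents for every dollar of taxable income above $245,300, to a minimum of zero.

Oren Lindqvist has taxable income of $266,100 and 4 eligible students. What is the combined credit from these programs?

Tuition Credit: base = 4 × $3,210 = $12,840. $266,100 is $10,000 into a $12,000 phase-out range, leaving 2,000/12,000 of the credit: $12,840 × 2,000/12,000 = $2,140.
Rural Housing Credit: 24% of the $20,800 excess over $245,300 is $4,992; credit = $7,650 − $4,992 = $2,658.
Total: $2,140 + $2,658 = $4,798.

$4,798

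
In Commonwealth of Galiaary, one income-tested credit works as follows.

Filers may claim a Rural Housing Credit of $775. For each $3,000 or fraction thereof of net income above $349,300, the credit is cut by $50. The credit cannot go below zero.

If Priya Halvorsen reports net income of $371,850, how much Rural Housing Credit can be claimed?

Rural Housing Credit: income exceeds $349,300 by $22,550, which is 8 full-or-partial $3,000 increments; reduction = 8 × $50 = $400, leaving $375.

$375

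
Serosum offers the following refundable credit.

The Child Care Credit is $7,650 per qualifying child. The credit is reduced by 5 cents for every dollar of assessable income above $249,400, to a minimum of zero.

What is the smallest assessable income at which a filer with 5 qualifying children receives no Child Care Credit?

$1,014,400

Full credit = 5 × $7,650 = $38,250.
The credit falls by 5% of each dollar above $249,400, so it reaches zero when the excess is $38,250 / 5% = $765,000: income = $249,400 + $765,000 = $1,014,400.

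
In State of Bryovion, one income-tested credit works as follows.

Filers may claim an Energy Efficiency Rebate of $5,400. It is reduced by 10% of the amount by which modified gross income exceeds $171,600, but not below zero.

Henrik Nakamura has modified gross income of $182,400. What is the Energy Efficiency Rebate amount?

$4,320

Energy Efficiency Rebate: 10% of the $10,800 excess over $171,600 is $1,080; credit = $5,400 − $1,080 = $4,320.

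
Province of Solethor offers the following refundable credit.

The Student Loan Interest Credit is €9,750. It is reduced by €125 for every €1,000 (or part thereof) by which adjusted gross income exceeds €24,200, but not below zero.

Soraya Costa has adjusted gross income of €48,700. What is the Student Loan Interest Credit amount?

€6,625

Student Loan Interest Credit: income exceeds €24,200 by €24,500, which is 25 full-or-partial €1,000 increments; reduction = 25 × €125 = €3,125, leaving €6,625.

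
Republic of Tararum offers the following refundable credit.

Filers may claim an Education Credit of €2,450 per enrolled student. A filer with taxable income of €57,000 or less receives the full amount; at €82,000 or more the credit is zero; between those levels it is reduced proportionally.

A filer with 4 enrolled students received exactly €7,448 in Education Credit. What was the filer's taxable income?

Full credit = 4 × €2,450 = €9,800.
€7,448 is 7,448/9,800 of the full €9,800, so 2,352/9,800 of the €25,000 range has been used: income = €57,000 + €25,000 × 2,352/9,800 = €63,000.

€63,000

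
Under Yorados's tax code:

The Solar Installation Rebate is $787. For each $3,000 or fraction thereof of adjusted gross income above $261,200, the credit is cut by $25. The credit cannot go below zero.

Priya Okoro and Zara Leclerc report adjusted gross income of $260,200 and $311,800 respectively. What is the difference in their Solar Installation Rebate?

Priya ($260,200): Solar Installation Rebate: $260,200 is at or below the $261,200 threshold, so the full $787 applies.
Zara ($311,800): Solar Installation Rebate: income exceeds $261,200 by $50,600, which is 17 full-or-partial $3,000 increments; reduction = 17 × $25 = $425, leaving $362.
Difference: |$787 − $362| = $425.

$425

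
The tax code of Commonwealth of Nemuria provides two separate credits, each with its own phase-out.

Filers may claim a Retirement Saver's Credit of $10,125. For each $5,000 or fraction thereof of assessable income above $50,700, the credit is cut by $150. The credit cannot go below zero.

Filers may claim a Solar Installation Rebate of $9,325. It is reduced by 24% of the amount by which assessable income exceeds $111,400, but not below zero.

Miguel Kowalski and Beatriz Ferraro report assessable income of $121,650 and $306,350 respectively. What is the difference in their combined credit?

Miguel ($121,650): Retirement Saver's Credit: income exceeds $50,700 by $70,950, which is 15 full-or-partial $5,000 increments; reduction = 15 × $150 = $2,250, leaving $7,875. Solar Installation Rebate: 24% of the $10,250 excess over $111,400 is $2,460; credit = $9,325 − $2,460 = $6,865. total $7,875 + $6,865 = $14,740
Beatriz ($306,350): Retirement Saver's Credit: income exceeds $50,700 by $255,650, which is 52 full-or-partial $5,000 increments; reduction = 52 × $150 = $7,800, leaving $2,325. Solar Installation Rebate: 24% of the $194,950 excess over $111,400 is $46,788 ≥ base, so the credit is $0. total $2,325 + $0 = $2,325
Difference: |$14,740 − $2,325| = $12,415.

$12,415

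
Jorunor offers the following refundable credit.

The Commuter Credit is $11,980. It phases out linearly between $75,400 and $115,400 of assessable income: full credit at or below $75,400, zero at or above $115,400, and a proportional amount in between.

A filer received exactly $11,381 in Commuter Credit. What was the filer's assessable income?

$77,400

$11,381 is 11,381/11,980 of the full $11,980, so 599/11,980 of the $40,000 range has been used: income = $75,400 + $40,000 × 599/11,980 = $77,400.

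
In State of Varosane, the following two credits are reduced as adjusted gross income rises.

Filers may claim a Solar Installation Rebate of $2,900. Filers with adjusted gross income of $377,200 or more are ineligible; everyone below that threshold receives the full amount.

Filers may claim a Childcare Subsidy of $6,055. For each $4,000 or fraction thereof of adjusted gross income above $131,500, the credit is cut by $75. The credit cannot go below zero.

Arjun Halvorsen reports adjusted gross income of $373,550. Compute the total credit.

Solar Installation Rebate: $373,550 is below the $377,200 cutoff, so the full $2,900 applies.
Childcare Subsidy: income exceeds $131,500 by $242,050, which is 61 full-or-partial $4,000 increments; reduction = 61 × $75 = $4,575, leaving $1,480.
Total: $2,900 + $1,480 = $4,380.

$4,380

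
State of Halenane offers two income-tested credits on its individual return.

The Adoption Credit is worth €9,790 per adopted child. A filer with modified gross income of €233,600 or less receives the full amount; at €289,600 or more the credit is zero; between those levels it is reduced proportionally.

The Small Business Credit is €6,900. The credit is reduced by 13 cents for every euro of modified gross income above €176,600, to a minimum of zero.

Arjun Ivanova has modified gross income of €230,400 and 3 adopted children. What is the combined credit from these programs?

Adoption Credit: base = 3 × €9,790 = €29,370. €230,400 is at or below the €233,600 threshold, so the full €29,370 applies.
Small Business Credit: 13% of the €53,800 excess over €176,600 is €6,994 ≥ base, so the credit is €0.
Total: €29,370 + €0 = €29,370.

€29,370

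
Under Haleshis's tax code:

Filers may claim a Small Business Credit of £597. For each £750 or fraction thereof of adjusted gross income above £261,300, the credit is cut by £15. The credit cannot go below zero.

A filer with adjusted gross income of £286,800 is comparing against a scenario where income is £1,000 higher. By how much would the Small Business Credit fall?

At £286,800 — income exceeds £261,300 by £25,500, which is 34 full-or-partial £750 increments; reduction = 34 × £15 = £510, leaving £87.
At £287,800 — income exceeds £261,300 by £26,500, which is 36 full-or-partial £750 increments; reduction = 36 × £15 = £540, leaving £57.
Lost: £87 − £57 = £30.

£30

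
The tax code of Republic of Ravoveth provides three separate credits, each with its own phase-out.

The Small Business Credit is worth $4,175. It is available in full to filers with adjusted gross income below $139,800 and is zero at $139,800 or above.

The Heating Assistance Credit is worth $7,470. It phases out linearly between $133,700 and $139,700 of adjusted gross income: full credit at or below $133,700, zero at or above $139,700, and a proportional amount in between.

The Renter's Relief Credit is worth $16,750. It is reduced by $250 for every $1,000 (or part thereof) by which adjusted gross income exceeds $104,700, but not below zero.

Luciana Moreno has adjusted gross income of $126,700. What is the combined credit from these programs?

$22,895

Small Business Credit: $126,700 is below the $139,800 cutoff, so the full $4,175 applies.
Heating Assistance Credit: $126,700 is at or below the $133,700 threshold, so the full $7,470 applies.
Renter's Relief Credit: income exceeds $104,700 by $22,000, which is 22 full-or-partial $1,000 increments; reduction = 22 × $250 = $5,500, leaving $11,250.
Total: $4,175 + $7,470 + $11,250 = $22,895.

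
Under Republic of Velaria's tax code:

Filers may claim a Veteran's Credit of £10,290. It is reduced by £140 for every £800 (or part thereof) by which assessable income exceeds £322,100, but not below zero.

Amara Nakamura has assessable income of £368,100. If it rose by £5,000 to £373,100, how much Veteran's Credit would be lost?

£840

At £368,100 — income exceeds £322,100 by £46,000, which is 58 full-or-partial £800 increments; reduction = 58 × £140 = £8,120, leaving £2,170.
At £373,100 — income exceeds £322,100 by £51,000, which is 64 full-or-partial £800 increments; reduction = 64 × £140 = £8,960, leaving £1,330.
Lost: £2,170 − £1,330 = £840.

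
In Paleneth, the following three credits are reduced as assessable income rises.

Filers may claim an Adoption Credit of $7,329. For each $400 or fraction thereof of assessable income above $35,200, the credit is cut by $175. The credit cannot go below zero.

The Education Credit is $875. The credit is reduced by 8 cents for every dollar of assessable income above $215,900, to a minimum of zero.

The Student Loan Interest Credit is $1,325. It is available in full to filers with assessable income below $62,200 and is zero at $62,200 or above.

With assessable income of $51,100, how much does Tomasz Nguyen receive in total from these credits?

Adoption Credit: income exceeds $35,200 by $15,900, which is 40 full-or-partial $400 increments; reduction = 40 × $175 = $7,000, leaving $329.
Education Credit: $51,100 is at or below the $215,900 threshold, so the full $875 applies.
Student Loan Interest Credit: $51,100 is below the $62,200 cutoff, so the full $1,325 applies.
Total: $329 + $875 + $1,325 = $2,529.

$2,529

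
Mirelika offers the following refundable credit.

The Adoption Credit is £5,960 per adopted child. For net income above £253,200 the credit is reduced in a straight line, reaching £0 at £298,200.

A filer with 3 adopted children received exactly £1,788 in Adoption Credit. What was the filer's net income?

£293,700

Full credit = 3 × £5,960 = £17,880.
£1,788 is 1,788/17,880 of the full £17,880, so 16,092/17,880 of the £45,000 range has been used: income = £253,200 + £45,000 × 16,092/17,880 = £293,700.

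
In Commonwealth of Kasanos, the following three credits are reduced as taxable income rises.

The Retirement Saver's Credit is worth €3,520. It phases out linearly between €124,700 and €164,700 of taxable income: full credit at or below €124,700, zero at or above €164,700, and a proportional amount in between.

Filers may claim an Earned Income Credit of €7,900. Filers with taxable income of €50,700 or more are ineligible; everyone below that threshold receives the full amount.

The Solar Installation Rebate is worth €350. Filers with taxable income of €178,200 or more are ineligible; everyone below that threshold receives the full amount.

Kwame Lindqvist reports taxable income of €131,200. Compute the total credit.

Retirement Saver's Credit: €131,200 is €6,500 into a €40,000 phase-out range, leaving 33,500/40,000 of the credit: €3,520 × 33,500/40,000 = €2,948.
Earned Income Credit: €131,200 meets or exceeds the €50,700 cutoff, so the credit is €0.
Solar Installation Rebate: €131,200 is below the €178,200 cutoff, so the full €350 applies.
Total: €2,948 + €0 + €350 = €3,298.

€3,298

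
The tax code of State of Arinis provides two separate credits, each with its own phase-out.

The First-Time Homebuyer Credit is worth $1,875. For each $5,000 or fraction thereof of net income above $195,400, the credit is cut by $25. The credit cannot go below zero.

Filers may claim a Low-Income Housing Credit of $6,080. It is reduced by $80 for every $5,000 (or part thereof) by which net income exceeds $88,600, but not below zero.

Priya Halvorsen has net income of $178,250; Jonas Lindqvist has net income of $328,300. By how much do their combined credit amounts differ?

$3,075

Priya ($178,250): First-Time Homebuyer Credit: $178,250 is at or below the $195,400 threshold, so the full $1,875 applies. Low-Income Housing Credit: income exceeds $88,600 by $89,650, which is 18 full-or-partial $5,000 increments; reduction = 18 × $80 = $1,440, leaving $4,640. total $1,875 + $4,640 = $6,515
Jonas ($328,300): First-Time Homebuyer Credit: income exceeds $195,400 by $132,900, which is 27 full-or-partial $5,000 increments; reduction = 27 × $25 = $675, leaving $1,200. Low-Income Housing Credit: income exceeds $88,600 by $239,700, which is 48 full-or-partial $5,000 increments; reduction = 48 × $80 = $3,840, leaving $2,240. total $1,200 + $2,240 = $3,440
Difference: |$6,515 − $3,440| = $3,075.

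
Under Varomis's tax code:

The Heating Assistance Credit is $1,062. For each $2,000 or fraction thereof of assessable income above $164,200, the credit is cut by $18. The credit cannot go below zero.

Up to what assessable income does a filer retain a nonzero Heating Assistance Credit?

After 58 increments the reduction is 58 × $18 = $1,044, leaving $18; one more increment wipes it out. Increment 58 ends at excess 58 × $2,000 = $116,000, so the highest qualifying income is $164,200 + $116,000 = $280,200.

$280,200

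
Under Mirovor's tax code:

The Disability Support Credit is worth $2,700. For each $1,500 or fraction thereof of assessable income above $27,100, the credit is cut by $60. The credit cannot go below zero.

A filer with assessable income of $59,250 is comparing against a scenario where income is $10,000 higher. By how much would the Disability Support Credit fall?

At $59,250 — income exceeds $27,100 by $32,150, which is 22 full-or-partial $1,500 increments; reduction = 22 × $60 = $1,320, leaving $1,380.
At $69,250 — income exceeds $27,100 by $42,150, which is 29 full-or-partial $1,500 increments; reduction = 29 × $60 = $1,740, leaving $960.
Lost: $1,380 − $960 = $420.

$420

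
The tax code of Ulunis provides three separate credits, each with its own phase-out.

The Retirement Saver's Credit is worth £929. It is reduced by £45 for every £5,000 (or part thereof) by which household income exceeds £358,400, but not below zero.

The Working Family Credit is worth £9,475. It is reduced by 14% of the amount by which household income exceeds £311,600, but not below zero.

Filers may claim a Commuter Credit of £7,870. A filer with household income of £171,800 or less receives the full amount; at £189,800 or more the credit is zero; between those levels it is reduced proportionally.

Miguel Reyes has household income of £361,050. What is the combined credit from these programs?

£3,436

Retirement Saver's Credit: income exceeds £358,400 by £2,650, which is 1 full-or-partial £5,000 increment; reduction = 1 × £45 = £45, leaving £884.
Working Family Credit: 14% of the £49,450 excess over £311,600 is £6,923; credit = £9,475 − £6,923 = £2,552.
Commuter Credit: £361,050 is at or above £189,800, so the credit is £0.
Total: £884 + £2,552 + £0 = £3,436.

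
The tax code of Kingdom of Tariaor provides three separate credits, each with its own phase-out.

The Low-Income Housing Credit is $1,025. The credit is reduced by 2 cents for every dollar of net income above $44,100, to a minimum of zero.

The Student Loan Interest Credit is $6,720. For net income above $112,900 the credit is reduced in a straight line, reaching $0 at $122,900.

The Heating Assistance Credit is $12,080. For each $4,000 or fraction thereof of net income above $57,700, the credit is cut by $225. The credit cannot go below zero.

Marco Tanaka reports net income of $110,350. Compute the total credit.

$15,650

Low-Income Housing Credit: 2% of the $66,250 excess over $44,100 is $1,325 ≥ base, so the credit is $0.
Student Loan Interest Credit: $110,350 is at or below the $112,900 threshold, so the full $6,720 applies.
Heating Assistance Credit: income exceeds $57,700 by $52,650, which is 14 full-or-partial $4,000 increments; reduction = 14 × $225 = $3,150, leaving $8,930.
Total: $0 + $6,720 + $8,930 = $15,650.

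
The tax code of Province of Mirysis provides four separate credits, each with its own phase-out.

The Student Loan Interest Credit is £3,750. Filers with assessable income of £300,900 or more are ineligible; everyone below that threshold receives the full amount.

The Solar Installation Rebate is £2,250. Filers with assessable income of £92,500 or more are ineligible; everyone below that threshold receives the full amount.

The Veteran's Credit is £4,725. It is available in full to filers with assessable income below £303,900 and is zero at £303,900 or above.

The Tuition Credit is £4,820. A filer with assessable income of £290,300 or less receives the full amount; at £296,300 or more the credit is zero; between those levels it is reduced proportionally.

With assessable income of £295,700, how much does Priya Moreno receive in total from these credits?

Student Loan Interest Credit: £295,700 is below the £300,900 cutoff, so the full £3,750 applies.
Solar Installation Rebate: £295,700 meets or exceeds the £92,500 cutoff, so the credit is £0.
Veteran's Credit: £295,700 is below the £303,900 cutoff, so the full £4,725 applies.
Tuition Credit: £295,700 is £5,400 into a £6,000 phase-out range, leaving 600/6,000 of the credit: £4,820 × 600/6,000 = £482.
Total: £3,750 + £0 + £4,725 + £482 = £8,957.

£8,957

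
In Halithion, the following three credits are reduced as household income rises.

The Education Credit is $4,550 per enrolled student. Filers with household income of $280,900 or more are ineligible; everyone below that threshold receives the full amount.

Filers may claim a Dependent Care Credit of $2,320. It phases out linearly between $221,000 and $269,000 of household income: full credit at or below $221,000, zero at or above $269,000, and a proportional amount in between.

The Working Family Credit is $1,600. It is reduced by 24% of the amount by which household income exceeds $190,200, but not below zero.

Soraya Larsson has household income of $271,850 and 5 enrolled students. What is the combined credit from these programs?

$22,750

Education Credit: base = 5 × $4,550 = $22,750. $271,850 is below the $280,900 cutoff, so the full $22,750 applies.
Dependent Care Credit: $271,850 is at or above $269,000, so the credit is $0.
Working Family Credit: 24% of the $81,650 excess over $190,200 is $19,596 ≥ base, so the credit is $0.
Total: $22,750 + $0 + $0 = $22,750.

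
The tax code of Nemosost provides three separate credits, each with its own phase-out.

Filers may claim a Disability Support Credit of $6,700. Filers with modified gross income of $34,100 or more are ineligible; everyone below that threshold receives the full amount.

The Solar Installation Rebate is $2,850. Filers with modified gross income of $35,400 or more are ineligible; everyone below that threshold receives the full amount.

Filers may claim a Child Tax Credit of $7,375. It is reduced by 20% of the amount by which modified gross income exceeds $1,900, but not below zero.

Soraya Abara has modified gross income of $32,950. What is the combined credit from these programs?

Disability Support Credit: $32,950 is below the $34,100 cutoff, so the full $6,700 applies.
Solar Installation Rebate: $32,950 is below the $35,400 cutoff, so the full $2,850 applies.
Child Tax Credit: 20% of the $31,050 excess over $1,900 is $6,210; credit = $7,375 − $6,210 = $1,165.
Total: $6,700 + $2,850 + $1,165 = $10,715.

$10,715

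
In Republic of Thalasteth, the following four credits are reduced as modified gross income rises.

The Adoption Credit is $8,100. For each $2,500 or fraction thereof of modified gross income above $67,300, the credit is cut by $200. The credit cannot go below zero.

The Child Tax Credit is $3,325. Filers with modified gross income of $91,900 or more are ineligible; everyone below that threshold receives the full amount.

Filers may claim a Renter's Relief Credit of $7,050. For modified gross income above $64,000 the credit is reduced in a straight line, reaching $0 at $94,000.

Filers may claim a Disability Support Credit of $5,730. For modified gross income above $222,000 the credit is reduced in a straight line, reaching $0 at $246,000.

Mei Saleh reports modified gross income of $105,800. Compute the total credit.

$10,630

Adoption Credit: income exceeds $67,300 by $38,500, which is 16 full-or-partial $2,500 increments; reduction = 16 × $200 = $3,200, leaving $4,900.
Child Tax Credit: $105,800 meets or exceeds the $91,900 cutoff, so the credit is $0.
Renter's Relief Credit: $105,800 is at or above $94,000, so the credit is $0.
Disability Support Credit: $105,800 is at or below the $222,000 threshold, so the full $5,730 applies.
Total: $4,900 + $0 + $0 + $5,730 = $10,630.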